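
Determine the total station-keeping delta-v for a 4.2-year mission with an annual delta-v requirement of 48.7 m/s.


dV = rate * years = 48.7 * 4.2
dV = 204.5400 m/s

204.5400 m/s


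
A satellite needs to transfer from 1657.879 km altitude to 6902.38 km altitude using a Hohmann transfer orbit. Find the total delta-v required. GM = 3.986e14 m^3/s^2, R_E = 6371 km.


r1 = 8028.8790 km = 8.028879e+06 m
r2 = 13273.3800 km = 1.327338e+07 m
dv1 = sqrt(mu/r1)*(sqrt(2*r2/(r1+r2)) - 1) = 819.6645 m/s
dv2 = sqrt(mu/r2)*(1 - sqrt(2*r1/(r1+r2))) = 722.1517 m/s
total dv = |dv1| + |dv2| = 819.6645 + 722.1517 = 1541.8162 m/s = 1.5418 km/s

1.5418 km/s


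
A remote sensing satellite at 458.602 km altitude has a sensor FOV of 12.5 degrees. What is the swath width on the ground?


FOV = 12.5 deg = 0.2181662 rad
swath = 2 * alt * tan(FOV/2) = 2 * 458.602 * tan(0.1090831)
swath = 2 * 458.602 * 0.1095178
swath = 100.4502 km

100.4502 km


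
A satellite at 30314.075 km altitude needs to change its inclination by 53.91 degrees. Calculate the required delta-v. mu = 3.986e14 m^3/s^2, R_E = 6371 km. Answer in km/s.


r = 36685.0750 km = 3.6685075e+07 m
V = sqrt(mu/r) = 3296.2788 m/s
di = 53.91 deg = 0.940907 rad
dV = 2*V*sin(di/2) = 2*3296.2788*sin(0.4704535)
dV = 2988.3442 m/s = 2.9883 km/s

2.9883 km/s


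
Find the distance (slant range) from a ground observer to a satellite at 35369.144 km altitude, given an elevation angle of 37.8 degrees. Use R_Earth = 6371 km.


h = 35369.144 km, el = 37.8 deg
d = -R_E*sin(el) + sqrt((R_E*sin(el))^2 + 2*R_E*h + h^2)
d = -6371.0000*sin(0.6597345) + sqrt((6371.0000*0.6129071)^2 + 2*6371.0000*35369.144 + 35369.144^2)
d = 37530.6332 km

37530.6332 km


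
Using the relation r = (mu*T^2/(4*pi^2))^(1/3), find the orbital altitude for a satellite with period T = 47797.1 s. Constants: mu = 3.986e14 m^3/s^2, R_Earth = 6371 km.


T = 47797.1 s
r = (mu*T^2/(4*pi^2))^(1/3) = (3.986e14 * 47797.1^2 / (4*pi^2))^(1/3)
r = 2.8466029e+07 m = 28466.0288 km
alt = r - R_E = 28466.0288 - 6371 = 22095.0288 km

22095.0288 km


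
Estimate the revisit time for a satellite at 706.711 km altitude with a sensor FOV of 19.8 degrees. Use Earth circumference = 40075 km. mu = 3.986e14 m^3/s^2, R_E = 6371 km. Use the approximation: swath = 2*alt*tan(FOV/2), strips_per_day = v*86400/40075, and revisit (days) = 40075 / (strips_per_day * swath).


swath = 2*706.711*tan(0.1727876) = 246.6816 km
v = sqrt(mu/r) = 7504.5082 m/s = 7.5045 km/s
strips/day = v*86400/40075 = 7.5045*86400/40075 = 16.1794
coverage/day = strips * swath = 16.1794 * 246.6816 = 3991.1611 km
revisit = 40075 / 3991.1611 = 10.0409 days

10.0409 days


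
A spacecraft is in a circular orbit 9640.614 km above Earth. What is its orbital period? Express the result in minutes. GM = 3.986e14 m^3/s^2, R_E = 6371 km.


r = 16011.6140 km = 1.6011614e+07 m
T = 2*pi*sqrt(r^3/mu) = 2*pi*sqrt(4.104926e+21 / 3.986e14)
T = 20163.4057 s = 336.0568 min

336.0568 minutes


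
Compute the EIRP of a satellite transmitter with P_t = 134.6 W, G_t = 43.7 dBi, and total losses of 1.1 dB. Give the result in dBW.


Pt = 134.6 W = 21.2905 dBW
EIRP = Pt_dBW + Gt - losses = 21.2905 + 43.7 - 1.1 = 63.8905 dBW

63.8905 dBW


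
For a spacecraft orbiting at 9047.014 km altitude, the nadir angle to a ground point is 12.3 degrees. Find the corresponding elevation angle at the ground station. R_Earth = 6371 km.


r = R_E + alt = 15418.0140 km
Law of sines in the satellite / Earth-center / ground-point triangle:
  sin(nadir)/R_E = sin(90 + el)/r  =>  cos(el) = (r/R_E)*sin(nadir)
cos(el) = (15418.0140 / 6371.0000) * sin(12.3 deg) = 0.51554
el = arccos(0.51554) = 58.9664 deg
(Earth-central angle = 90 - nadir - el = 18.7336 deg)

58.9664 degrees


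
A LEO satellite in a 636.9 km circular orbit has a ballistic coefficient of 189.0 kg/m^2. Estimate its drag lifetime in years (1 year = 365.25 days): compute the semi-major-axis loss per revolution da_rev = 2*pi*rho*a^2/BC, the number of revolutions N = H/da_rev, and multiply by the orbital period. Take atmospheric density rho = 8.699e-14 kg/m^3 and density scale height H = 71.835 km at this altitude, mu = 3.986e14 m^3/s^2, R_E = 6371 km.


a = R_E + alt = 7007.9000 km = 7.0079e+06 m
da_rev = 2*pi*rho*a^2/BC = 2*pi*8.699e-14*(7.0079e+06)^2/189.0 = 0.142024473 m per revolution
N = H/da_rev = 71835.0000 m / 0.142024473 m = 505793.1101 revolutions
P = 2*pi*sqrt(a^3/mu) = 5838.3895 s
lifetime = N*P = 505793.1101 * 5838.3895 = 2.9530172e+09 s = 34178.4396 days
years = 34178.4396 / 365.25 = 93.5755 years

93.5755 years


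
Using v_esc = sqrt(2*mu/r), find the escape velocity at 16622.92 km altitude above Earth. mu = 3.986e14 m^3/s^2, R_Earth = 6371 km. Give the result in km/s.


r = 6371.0 + 16622.92 = 22993.9200 km = 2.299392e+07 m
v_esc = sqrt(2*mu/r) = sqrt(2*3.986e14 / 2.299392e+07)
v_esc = 5888.1266 m/s = 5.8881 km/s

5.8881 km/s


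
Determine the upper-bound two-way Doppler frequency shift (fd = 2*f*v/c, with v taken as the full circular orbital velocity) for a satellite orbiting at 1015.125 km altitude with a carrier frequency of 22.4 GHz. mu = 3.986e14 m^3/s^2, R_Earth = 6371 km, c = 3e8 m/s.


r = 7.386125e+06 m
v = sqrt(mu/r) = 7346.1589 m/s (worst-case radial velocity)
f = 22.4 GHz = 2.24e+10 Hz
fd = 2*f*v/c = 2*2.24e+10*7346.1589/3.0e+08
fd = 1.0970264e+06 Hz

1.0970e+06 Hz


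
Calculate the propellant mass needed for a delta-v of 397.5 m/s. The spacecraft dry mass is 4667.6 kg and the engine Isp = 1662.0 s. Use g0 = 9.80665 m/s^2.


ve = Isp * g0 = 1662.0 * 9.80665 = 16298.652300 m/s
mass ratio = exp(dv/ve) = exp(397.5/16298.652300) = 1.02468835
m_prop = m_dry * (mr - 1) = 4667.6 * (1.02468835 - 1)
m_prop = 115.2354 kg

115.2354 kg


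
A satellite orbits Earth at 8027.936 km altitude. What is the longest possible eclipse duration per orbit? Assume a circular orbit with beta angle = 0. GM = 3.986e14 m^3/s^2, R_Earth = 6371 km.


r = 14398.9360 km
T = 286.5864 min
Eclipse fraction = arcsin(R_E/r)/pi = arcsin(6371.0000/14398.9360)/pi
= arcsin(0.4424632)/pi = 0.1458953
Eclipse duration = 0.1458953 * 286.5864 = 41.8116 min

41.8116 minutes


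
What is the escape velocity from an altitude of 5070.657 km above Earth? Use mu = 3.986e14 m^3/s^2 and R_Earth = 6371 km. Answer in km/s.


r = 6371.0 + 5070.657 = 11441.6570 km = 1.1441657e+07 m
v_esc = sqrt(2*mu/r) = sqrt(2*3.986e14 / 1.1441657e+07)
v_esc = 8347.1685 m/s = 8.3472 km/s

8.3472 km/s


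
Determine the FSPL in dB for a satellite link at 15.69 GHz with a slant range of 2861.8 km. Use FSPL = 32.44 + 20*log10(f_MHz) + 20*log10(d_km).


f = 15.69 GHz = 15690.0000 MHz
d = 2861.8 km
FSPL = 32.44 + 20*log10(15690.0000) + 20*log10(2861.8)
FSPL = 32.44 + 83.9125 + 69.1328
FSPL = 185.4852 dB

185.4852 dB


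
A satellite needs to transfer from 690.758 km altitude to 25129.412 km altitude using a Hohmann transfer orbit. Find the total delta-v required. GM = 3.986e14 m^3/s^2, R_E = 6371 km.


r1 = 7061.7580 km = 7.061758e+06 m
r2 = 31500.4120 km = 3.1500412e+07 m
dv1 = sqrt(mu/r1)*(sqrt(2*r2/(r1+r2)) - 1) = 2089.9688 m/s
dv2 = sqrt(mu/r2)*(1 - sqrt(2*r1/(r1+r2))) = 1404.4307 m/s
total dv = |dv1| + |dv2| = 2089.9688 + 1404.4307 = 3494.3995 m/s = 3.4944 km/s

3.4944 km/s


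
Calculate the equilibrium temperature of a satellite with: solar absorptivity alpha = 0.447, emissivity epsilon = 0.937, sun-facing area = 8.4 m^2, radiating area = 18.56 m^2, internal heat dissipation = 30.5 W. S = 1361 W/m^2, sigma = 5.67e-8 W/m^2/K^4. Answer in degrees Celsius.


Numerator = alpha*S*A_sun + Q_int = 0.447*1361*8.4 + 30.5 = 5140.7828 W
Denominator = eps*sigma*A_rad = 0.937*5.67e-8*18.56 = 9.8605382e-07 W/K^4
T^4 = 5.2134911e+09 K^4
T = 268.7090 K = -4.4410 C

-4.4410 degrees Celsius


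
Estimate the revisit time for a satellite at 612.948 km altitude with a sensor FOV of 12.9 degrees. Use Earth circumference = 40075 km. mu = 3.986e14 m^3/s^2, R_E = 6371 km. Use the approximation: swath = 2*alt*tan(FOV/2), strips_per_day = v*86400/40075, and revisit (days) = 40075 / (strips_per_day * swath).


swath = 2*612.948*tan(0.1125737) = 138.5896 km
v = sqrt(mu/r) = 7554.7161 m/s = 7.5547 km/s
strips/day = v*86400/40075 = 7.5547*86400/40075 = 16.2876
coverage/day = strips * swath = 16.2876 * 138.5896 = 2257.2990 km
revisit = 40075 / 2257.2990 = 17.7535 days

17.7535 days


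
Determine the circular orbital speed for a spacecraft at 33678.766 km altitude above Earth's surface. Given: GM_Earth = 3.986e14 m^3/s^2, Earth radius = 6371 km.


r = R_E + alt = 6371.0 + 33678.766 = 40049.7660 km = 4.0049766e+07 m
v = sqrt(mu/r) = sqrt(3.986e14 / 4.0049766e+07) = 3154.7769 m/s = 3.1548 km/s

3.1548 km/s


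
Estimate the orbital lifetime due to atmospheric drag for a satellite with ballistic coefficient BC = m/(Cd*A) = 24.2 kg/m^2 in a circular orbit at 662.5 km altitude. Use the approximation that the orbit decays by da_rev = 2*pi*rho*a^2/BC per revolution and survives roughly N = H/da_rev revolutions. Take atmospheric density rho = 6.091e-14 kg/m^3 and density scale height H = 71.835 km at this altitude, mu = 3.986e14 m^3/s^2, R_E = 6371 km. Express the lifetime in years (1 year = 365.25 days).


a = R_E + alt = 7033.5000 km = 7.0335e+06 m
da_rev = 2*pi*rho*a^2/BC = 2*pi*6.091e-14*(7.0335e+06)^2/24.2 = 0.78234099 m per revolution
N = H/da_rev = 71835.0000 m / 0.78234099 m = 91820.5755 revolutions
P = 2*pi*sqrt(a^3/mu) = 5870.4103 s
lifetime = N*P = 91820.5755 * 5870.4103 = 5.3902446e+08 s = 6238.7090 days
years = 6238.7090 / 365.25 = 17.0807 years

17.0807 years


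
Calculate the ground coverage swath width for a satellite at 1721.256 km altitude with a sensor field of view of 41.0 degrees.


FOV = 41.0 deg = 0.715585 rad
swath = 2 * alt * tan(FOV/2) = 2 * 1721.256 * tan(0.3577925)
swath = 2 * 1721.256 * 0.3738847
swath = 1287.1025 km

1287.1025 km


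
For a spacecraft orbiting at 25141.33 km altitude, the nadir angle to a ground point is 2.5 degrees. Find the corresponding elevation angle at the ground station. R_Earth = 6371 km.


r = R_E + alt = 31512.3300 km
Law of sines in the satellite / Earth-center / ground-point triangle:
  sin(nadir)/R_E = sin(90 + el)/r  =>  cos(el) = (r/R_E)*sin(nadir)
cos(el) = (31512.3300 / 6371.0000) * sin(2.5 deg) = 0.2157508
el = arccos(0.2157508) = 77.5404 deg
(Earth-central angle = 90 - nadir - el = 9.9596 deg)

77.5404 degrees


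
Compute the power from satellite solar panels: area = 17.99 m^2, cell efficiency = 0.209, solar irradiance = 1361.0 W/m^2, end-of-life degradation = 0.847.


P = area * eta * S * degradation
P = 17.99 * 0.209 * 1361.0 * 0.847
P = 4334.3002 W

4334.3002 W


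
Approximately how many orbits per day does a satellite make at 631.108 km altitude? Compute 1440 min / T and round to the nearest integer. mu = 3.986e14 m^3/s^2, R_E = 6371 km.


r = 7.002108e+06 m
T = 2*pi*sqrt(r^3/mu) = 5831.1529 s = 97.1859 min
revs/day = 1440 / 97.1859 = 14.8170
Rounded: 15 revolutions per day

15 revolutions per day


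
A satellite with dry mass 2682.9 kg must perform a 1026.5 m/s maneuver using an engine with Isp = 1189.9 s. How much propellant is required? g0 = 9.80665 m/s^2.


ve = Isp * g0 = 1189.9 * 9.80665 = 11668.932835 m/s
mass ratio = exp(dv/ve) = exp(1026.5/11668.932835) = 1.09195386
m_prop = m_dry * (mr - 1) = 2682.9 * (1.09195386 - 1)
m_prop = 246.7030 kg

246.7030 kg


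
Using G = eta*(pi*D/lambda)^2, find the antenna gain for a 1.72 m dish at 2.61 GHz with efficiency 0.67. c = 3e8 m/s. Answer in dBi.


lambda = c/f = 3e8 / 2.61e+09 = 0.1149425 m
G = eta*(pi*D/lambda)^2 = 0.67*(pi*1.72/0.1149425)^2
G = 1480.7098 (linear)
G = 10*log10(1480.7098) = 31.7047 dBi

31.7047 dBi


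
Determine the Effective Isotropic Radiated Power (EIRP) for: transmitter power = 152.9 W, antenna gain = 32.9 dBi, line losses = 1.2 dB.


Pt = 152.9 W = 21.8441 dBW
EIRP = Pt_dBW + Gt - losses = 21.8441 + 32.9 - 1.2 = 53.5441 dBW

53.5441 dBW


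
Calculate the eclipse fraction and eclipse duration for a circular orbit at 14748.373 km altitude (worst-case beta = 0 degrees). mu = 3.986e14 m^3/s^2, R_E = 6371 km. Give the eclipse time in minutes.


r = 21119.3730 km
T = 509.0747 min
Eclipse fraction = arcsin(R_E/r)/pi = arcsin(6371.0000/21119.3730)/pi
= arcsin(0.3016662)/pi = 0.0975428
Eclipse duration = 0.0975428 * 509.0747 = 49.6566 min

49.6566 minutes


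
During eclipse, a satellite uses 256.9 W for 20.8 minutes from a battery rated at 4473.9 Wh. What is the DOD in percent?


E_used = P * t / 60 = 256.9 * 20.8 / 60 = 89.0587 Wh
DOD = E_used / E_total * 100 = 89.0587 / 4473.9 * 100
DOD = 1.9906 %

1.9906 %


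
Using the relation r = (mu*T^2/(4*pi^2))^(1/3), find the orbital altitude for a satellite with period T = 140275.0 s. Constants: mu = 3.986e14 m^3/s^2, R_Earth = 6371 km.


T = 140275.0 s
r = (mu*T^2/(4*pi^2))^(1/3) = (3.986e14 * 140275.0^2 / (4*pi^2))^(1/3)
r = 5.8350696e+07 m = 58350.6956 km
alt = r - R_E = 58350.6956 - 6371 = 51979.6956 km

51979.6956 km


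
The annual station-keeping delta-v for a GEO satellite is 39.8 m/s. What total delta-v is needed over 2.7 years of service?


dV = rate * years = 39.8 * 2.7
dV = 107.4600 m/s

107.4600 m/s


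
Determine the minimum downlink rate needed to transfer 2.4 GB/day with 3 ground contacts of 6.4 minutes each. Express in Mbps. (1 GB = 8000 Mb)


total contact time = 3 * 6.4 * 60 = 1152.0000 s
data = 2.4 GB = 19200.0000 Mb
rate = 19200.0000 / 1152.0000 = 16.6667 Mbps

16.6667 Mbps


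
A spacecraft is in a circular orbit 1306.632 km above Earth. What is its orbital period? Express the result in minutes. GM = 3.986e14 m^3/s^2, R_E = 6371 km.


r = 7677.6320 km = 7.677632e+06 m
T = 2*pi*sqrt(r^3/mu) = 2*pi*sqrt(4.5256595e+20 / 3.986e14)
T = 6695.0243 s = 111.5837 min

111.5837 minutes


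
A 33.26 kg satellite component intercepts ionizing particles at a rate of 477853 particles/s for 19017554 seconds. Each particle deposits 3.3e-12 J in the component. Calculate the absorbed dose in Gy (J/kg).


Total energy deposited = rate * time * E_per
  = 477853 * 19017554 * 3.3e-12 = 29.9891 J
Dose = E_total / mass = 29.9891 / 33.26
Dose = 0.9016556 Gy

0.9017 Gy


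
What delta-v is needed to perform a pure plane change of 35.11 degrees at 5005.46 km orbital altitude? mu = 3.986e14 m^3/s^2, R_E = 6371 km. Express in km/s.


r = 11376.4600 km = 1.137646e+07 m
V = sqrt(mu/r) = 5919.2281 m/s
di = 35.11 deg = 0.6127851 rad
dV = 2*V*sin(di/2) = 2*5919.2281*sin(0.3063926)
dV = 3570.7289 m/s = 3.5707 km/s

3.5707 km/s


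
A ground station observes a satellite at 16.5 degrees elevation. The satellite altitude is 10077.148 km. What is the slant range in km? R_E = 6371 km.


h = 10077.148 km, el = 16.5 deg
d = -R_E*sin(el) + sqrt((R_E*sin(el))^2 + 2*R_E*h + h^2)
d = -6371.0000*sin(0.2879793) + sqrt((6371.0000*0.2840153)^2 + 2*6371.0000*10077.148 + 10077.148^2)
d = 13462.2796 km

13462.2796 km


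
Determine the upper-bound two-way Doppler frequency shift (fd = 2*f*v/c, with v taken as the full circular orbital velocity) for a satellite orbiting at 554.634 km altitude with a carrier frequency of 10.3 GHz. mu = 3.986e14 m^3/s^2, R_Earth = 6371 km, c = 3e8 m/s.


r = 6.925634e+06 m
v = sqrt(mu/r) = 7586.4549 m/s (worst-case radial velocity)
f = 10.3 GHz = 1.03e+10 Hz
fd = 2*f*v/c = 2*1.03e+10*7586.4549/3.0e+08
fd = 520936.5680 Hz

520936.5680 Hz


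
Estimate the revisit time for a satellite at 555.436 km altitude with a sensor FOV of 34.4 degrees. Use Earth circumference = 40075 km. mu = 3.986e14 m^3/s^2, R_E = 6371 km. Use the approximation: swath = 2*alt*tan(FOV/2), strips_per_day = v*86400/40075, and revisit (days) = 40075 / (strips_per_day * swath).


swath = 2*555.436*tan(0.3001966) = 343.8723 km
v = sqrt(mu/r) = 7586.0157 m/s = 7.5860 km/s
strips/day = v*86400/40075 = 7.5860*86400/40075 = 16.3551
coverage/day = strips * swath = 16.3551 * 343.8723 = 5624.0759 km
revisit = 40075 / 5624.0759 = 7.1256 days

7.1256 days


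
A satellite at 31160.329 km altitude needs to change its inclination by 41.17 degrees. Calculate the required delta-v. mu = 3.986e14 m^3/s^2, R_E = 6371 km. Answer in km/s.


r = 37531.3290 km = 3.7531329e+07 m
V = sqrt(mu/r) = 3258.9048 m/s
di = 41.17 deg = 0.7185521 rad
dV = 2*V*sin(di/2) = 2*3258.9048*sin(0.359276)
dV = 2291.6396 m/s = 2.2916 km/s

2.2916 km/s


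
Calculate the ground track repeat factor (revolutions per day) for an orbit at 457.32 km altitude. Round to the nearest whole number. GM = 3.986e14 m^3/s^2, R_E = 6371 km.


r = 6.82832e+06 m
T = 2*pi*sqrt(r^3/mu) = 5615.4171 s = 93.5903 min
revs/day = 1440 / 93.5903 = 15.3862
Rounded: 15 revolutions per day

15 revolutions per day


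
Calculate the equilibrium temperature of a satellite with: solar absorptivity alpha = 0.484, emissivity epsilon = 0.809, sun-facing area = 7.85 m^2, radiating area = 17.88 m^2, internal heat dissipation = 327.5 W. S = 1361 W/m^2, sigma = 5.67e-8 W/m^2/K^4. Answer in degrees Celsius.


Numerator = alpha*S*A_sun + Q_int = 0.484*1361*7.85 + 327.5 = 5498.4834 W
Denominator = eps*sigma*A_rad = 0.809*5.67e-8*17.88 = 8.2016096e-07 W/K^4
T^4 = 6.7041516e+09 K^4
T = 286.1449 K = 12.9949 C

12.9949 degrees Celsius


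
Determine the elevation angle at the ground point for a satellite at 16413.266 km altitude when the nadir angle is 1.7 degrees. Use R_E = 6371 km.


r = R_E + alt = 22784.2660 km
Law of sines in the satellite / Earth-center / ground-point triangle:
  sin(nadir)/R_E = sin(90 + el)/r  =>  cos(el) = (r/R_E)*sin(nadir)
cos(el) = (22784.2660 / 6371.0000) * sin(1.7 deg) = 0.1060938
el = arccos(0.1060938) = 83.9098 deg
(Earth-central angle = 90 - nadir - el = 4.3902 deg)

83.9098 degrees


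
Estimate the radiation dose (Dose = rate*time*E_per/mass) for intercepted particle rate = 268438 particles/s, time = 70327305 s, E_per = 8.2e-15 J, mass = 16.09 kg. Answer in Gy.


Total energy deposited = rate * time * E_per
  = 268438 * 70327305 * 8.2e-15 = 0.1548039 J
Dose = E_total / mass = 0.1548039 / 16.09
Dose = 0.009621123 Gy

0.0096 Gy


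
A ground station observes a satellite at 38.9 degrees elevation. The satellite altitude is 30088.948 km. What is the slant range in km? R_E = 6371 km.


h = 30088.948 km, el = 38.9 deg
d = -R_E*sin(el) + sqrt((R_E*sin(el))^2 + 2*R_E*h + h^2)
d = -6371.0000*sin(0.6789331) + sqrt((6371.0000*0.6279631)^2 + 2*6371.0000*30088.948 + 30088.948^2)
d = 32120.4903 km

32120.4903 km


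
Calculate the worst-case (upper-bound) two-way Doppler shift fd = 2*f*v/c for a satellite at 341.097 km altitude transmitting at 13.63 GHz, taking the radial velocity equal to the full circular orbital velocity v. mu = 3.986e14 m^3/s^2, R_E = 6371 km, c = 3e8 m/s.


r = 6.712097e+06 m
v = sqrt(mu/r) = 7706.1869 m/s (worst-case radial velocity)
f = 13.63 GHz = 1.363e+10 Hz
fd = 2*f*v/c = 2*1.363e+10*7706.1869/3.0e+08
fd = 700235.5119 Hz

700235.5119 Hz


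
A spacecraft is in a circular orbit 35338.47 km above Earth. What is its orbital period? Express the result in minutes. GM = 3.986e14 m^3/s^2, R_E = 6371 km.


r = 41709.4700 km = 4.170947e+07 m
T = 2*pi*sqrt(r^3/mu) = 2*pi*sqrt(7.2561126e+22 / 3.986e14)
T = 84774.1079 s = 1412.9018 min

1412.9018 minutes


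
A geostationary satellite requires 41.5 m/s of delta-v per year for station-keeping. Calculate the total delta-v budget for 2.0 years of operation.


dV = rate * years = 41.5 * 2.0
dV = 83.0000 m/s

83.0000 m/s


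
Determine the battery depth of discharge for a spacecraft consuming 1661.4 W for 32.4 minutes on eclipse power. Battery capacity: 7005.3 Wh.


E_used = P * t / 60 = 1661.4 * 32.4 / 60 = 897.1560 Wh
DOD = E_used / E_total * 100 = 897.1560 / 7005.3 * 100
DOD = 12.8068 %

12.8068 %


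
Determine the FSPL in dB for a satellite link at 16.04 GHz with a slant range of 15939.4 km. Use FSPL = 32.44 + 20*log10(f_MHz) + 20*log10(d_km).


f = 16.04 GHz = 16040.0000 MHz
d = 15939.4 km
FSPL = 32.44 + 20*log10(16040.0000) + 20*log10(15939.4)
FSPL = 32.44 + 84.1041 + 84.0494
FSPL = 200.5935 dB

200.5935 dB


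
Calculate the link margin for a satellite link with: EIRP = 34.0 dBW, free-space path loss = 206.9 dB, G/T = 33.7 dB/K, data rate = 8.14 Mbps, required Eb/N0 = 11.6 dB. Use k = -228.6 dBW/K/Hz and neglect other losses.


C/N0 = EIRP - FSPL + G/T - k = 34.0 - 206.9 + 33.7 - (-228.6)
C/N0 = 89.4000 dB-Hz
R_b = 8.14 Mbps = 8.14e+06 bps -> 10*log10(R_b) = 69.1062 dB-Hz
Eb/N0 = C/N0 - 10*log10(R_b) = 89.4000 - 69.1062 = 20.2938 dB
Margin = Eb/N0 - Eb/N0_req = 20.2938 - 11.6 = 8.6938 dB (link closes)

8.6938 dB


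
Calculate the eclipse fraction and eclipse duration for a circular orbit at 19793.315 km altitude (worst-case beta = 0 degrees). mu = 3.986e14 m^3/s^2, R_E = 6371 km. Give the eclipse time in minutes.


r = 26164.3150 km
T = 701.9788 min
Eclipse fraction = arcsin(R_E/r)/pi = arcsin(6371.0000/26164.3150)/pi
= arcsin(0.2434996)/pi = 0.07829545
Eclipse duration = 0.07829545 * 701.9788 = 54.9618 min

54.9618 minutes


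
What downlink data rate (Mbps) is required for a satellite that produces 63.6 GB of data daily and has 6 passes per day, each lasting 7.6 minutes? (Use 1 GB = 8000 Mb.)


total contact time = 6 * 7.6 * 60 = 2736.0000 s
data = 63.6 GB = 508800.0000 Mb
rate = 508800.0000 / 2736.0000 = 185.9649 Mbps

185.9649 Mbps


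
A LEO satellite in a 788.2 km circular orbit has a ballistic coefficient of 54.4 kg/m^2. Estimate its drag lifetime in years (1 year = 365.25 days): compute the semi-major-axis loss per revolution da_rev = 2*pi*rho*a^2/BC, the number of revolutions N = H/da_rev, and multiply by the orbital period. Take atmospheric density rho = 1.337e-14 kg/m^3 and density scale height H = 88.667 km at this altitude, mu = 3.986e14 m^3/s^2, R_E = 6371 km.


a = R_E + alt = 7159.2000 km = 7.1592e+06 m
da_rev = 2*pi*rho*a^2/BC = 2*pi*1.337e-14*(7.1592e+06)^2/54.4 = 0.079148259 m per revolution
N = H/da_rev = 88667.0000 m / 0.079148259 m = 1.1202647e+06 revolutions
P = 2*pi*sqrt(a^3/mu) = 6028.4819 s
lifetime = N*P = 1.1202647e+06 * 6028.4819 = 6.7534955e+09 s = 78165.4567 days
years = 78165.4567 / 365.25 = 214.0054 years

214.0054 years


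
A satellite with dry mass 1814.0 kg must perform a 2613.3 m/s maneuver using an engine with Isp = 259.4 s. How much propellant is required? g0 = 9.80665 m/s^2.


ve = Isp * g0 = 259.4 * 9.80665 = 2543.845010 m/s
mass ratio = exp(dv/ve) = exp(2613.3/2543.845010) = 2.79352197
m_prop = m_dry * (mr - 1) = 1814.0 * (2.79352197 - 1)
m_prop = 3253.4488 kg

3253.4488 kg


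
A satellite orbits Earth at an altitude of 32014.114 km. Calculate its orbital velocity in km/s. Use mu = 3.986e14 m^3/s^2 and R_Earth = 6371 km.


r = R_E + alt = 6371.0 + 32014.114 = 38385.1140 km = 3.8385114e+07 m
v = sqrt(mu/r) = sqrt(3.986e14 / 3.8385114e+07) = 3222.4577 m/s = 3.2225 km/s

3.2225 km/s


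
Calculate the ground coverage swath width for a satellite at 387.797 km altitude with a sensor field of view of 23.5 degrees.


FOV = 23.5 deg = 0.4101524 rad
swath = 2 * alt * tan(FOV/2) = 2 * 387.797 * tan(0.2050762)
swath = 2 * 387.797 * 0.2080003
swath = 161.3238 km

161.3238 km


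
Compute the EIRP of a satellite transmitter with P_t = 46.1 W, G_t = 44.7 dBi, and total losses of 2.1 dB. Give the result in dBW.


Pt = 46.1 W = 16.6370 dBW
EIRP = Pt_dBW + Gt - losses = 16.6370 + 44.7 - 2.1 = 59.2370 dBW

59.2370 dBW


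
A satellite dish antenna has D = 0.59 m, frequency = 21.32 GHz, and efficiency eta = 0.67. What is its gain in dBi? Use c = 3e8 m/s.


lambda = c/f = 3e8 / 2.132e+10 = 0.01407129 m
G = eta*(pi*D/lambda)^2 = 0.67*(pi*0.59/0.01407129)^2
G = 11625.4685 (linear)
G = 10*log10(11625.4685) = 40.6541 dBi

40.6541 dBi


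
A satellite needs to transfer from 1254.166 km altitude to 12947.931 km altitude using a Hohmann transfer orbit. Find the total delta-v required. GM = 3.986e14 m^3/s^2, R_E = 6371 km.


r1 = 7625.1660 km = 7.625166e+06 m
r2 = 19318.9310 km = 1.9318931e+07 m
dv1 = sqrt(mu/r1)*(sqrt(2*r2/(r1+r2)) - 1) = 1427.9279 m/s
dv2 = sqrt(mu/r2)*(1 - sqrt(2*r1/(r1+r2))) = 1124.9991 m/s
total dv = |dv1| + |dv2| = 1427.9279 + 1124.9991 = 2552.9270 m/s = 2.5529 km/s

2.5529 km/s


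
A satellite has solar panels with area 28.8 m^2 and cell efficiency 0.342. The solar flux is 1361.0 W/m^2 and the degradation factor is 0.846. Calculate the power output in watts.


P = area * eta * S * degradation
P = 28.8 * 0.342 * 1361.0 * 0.846
P = 11340.8885 W

11340.8885 W


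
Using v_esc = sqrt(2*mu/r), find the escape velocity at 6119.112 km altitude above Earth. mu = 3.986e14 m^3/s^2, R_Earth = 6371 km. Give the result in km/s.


r = 6371.0 + 6119.112 = 12490.1120 km = 1.2490112e+07 m
v_esc = sqrt(2*mu/r) = sqrt(2*3.986e14 / 1.2490112e+07)
v_esc = 7989.1482 m/s = 7.9891 km/s

7.9891 km/s


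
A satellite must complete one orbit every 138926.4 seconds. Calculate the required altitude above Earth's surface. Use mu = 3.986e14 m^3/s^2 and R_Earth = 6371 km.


T = 138926.4 s
r = (mu*T^2/(4*pi^2))^(1/3) = (3.986e14 * 138926.4^2 / (4*pi^2))^(1/3)
r = 5.7976106e+07 m = 57976.1058 km
alt = r - R_E = 57976.1058 - 6371 = 51605.1058 km

51605.1058 km


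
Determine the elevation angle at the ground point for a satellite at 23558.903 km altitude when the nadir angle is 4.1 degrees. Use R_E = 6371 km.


r = R_E + alt = 29929.9030 km
Law of sines in the satellite / Earth-center / ground-point triangle:
  sin(nadir)/R_E = sin(90 + el)/r  =>  cos(el) = (r/R_E)*sin(nadir)
cos(el) = (29929.9030 / 6371.0000) * sin(4.1 deg) = 0.3358832
el = arccos(0.3358832) = 70.3737 deg
(Earth-central angle = 90 - nadir - el = 15.5263 deg)

70.3737 degrees


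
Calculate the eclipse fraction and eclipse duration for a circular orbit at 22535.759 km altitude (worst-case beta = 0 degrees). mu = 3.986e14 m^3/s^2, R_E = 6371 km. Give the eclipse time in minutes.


r = 28906.7590 km
T = 815.1904 min
Eclipse fraction = arcsin(R_E/r)/pi = arcsin(6371.0000/28906.7590)/pi
= arcsin(0.2203983)/pi = 0.07073571
Eclipse duration = 0.07073571 * 815.1904 = 57.6631 min

57.6631 minutes


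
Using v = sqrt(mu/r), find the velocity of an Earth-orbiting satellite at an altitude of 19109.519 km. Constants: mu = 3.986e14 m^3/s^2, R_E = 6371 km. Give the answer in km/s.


r = R_E + alt = 6371.0 + 19109.519 = 25480.5190 km = 2.5480519e+07 m
v = sqrt(mu/r) = sqrt(3.986e14 / 2.5480519e+07) = 3955.1641 m/s = 3.9552 km/s

3.9552 km/s


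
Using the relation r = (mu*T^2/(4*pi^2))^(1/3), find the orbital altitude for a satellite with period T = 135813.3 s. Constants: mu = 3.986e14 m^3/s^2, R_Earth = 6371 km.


T = 135813.3 s
r = (mu*T^2/(4*pi^2))^(1/3) = (3.986e14 * 135813.3^2 / (4*pi^2))^(1/3)
r = 5.7106742e+07 m = 57106.7424 km
alt = r - R_E = 57106.7424 - 6371 = 50735.7424 km

50735.7424 km


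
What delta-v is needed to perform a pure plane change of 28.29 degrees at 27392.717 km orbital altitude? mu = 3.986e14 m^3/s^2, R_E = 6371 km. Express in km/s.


r = 33763.7170 km = 3.3763717e+07 m
V = sqrt(mu/r) = 3435.9238 m/s
di = 28.29 deg = 0.4937536 rad
dV = 2*V*sin(di/2) = 2*3435.9238*sin(0.2468768)
dV = 1679.3192 m/s = 1.6793 km/s

1.6793 km/s


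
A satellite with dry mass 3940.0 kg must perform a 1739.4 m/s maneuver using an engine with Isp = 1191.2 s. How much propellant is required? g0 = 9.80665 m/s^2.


ve = Isp * g0 = 1191.2 * 9.80665 = 11681.681480 m/s
mass ratio = exp(dv/ve) = exp(1739.4/11681.681480) = 1.16055669
m_prop = m_dry * (mr - 1) = 3940.0 * (1.16055669 - 1)
m_prop = 632.5934 kg

632.5934 kg


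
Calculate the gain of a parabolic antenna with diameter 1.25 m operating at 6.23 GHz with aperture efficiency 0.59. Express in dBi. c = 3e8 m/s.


lambda = c/f = 3e8 / 6.23e+09 = 0.04815409 m
G = eta*(pi*D/lambda)^2 = 0.59*(pi*1.25/0.04815409)^2
G = 3923.7865 (linear)
G = 10*log10(3923.7865) = 35.9371 dBi

35.9371 dBi


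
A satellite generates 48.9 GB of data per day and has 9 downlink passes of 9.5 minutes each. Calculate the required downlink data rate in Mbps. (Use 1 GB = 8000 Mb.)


total contact time = 9 * 9.5 * 60 = 5130.0000 s
data = 48.9 GB = 391200.0000 Mb
rate = 391200.0000 / 5130.0000 = 76.2573 Mbps

76.2573 Mbps


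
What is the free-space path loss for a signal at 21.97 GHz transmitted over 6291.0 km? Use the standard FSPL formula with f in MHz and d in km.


f = 21.97 GHz = 21970.0000 MHz
d = 6291.0 km
FSPL = 32.44 + 20*log10(21970.0000) + 20*log10(6291.0)
FSPL = 32.44 + 86.8366 + 75.9744
FSPL = 195.2510 dB

195.2510 dB


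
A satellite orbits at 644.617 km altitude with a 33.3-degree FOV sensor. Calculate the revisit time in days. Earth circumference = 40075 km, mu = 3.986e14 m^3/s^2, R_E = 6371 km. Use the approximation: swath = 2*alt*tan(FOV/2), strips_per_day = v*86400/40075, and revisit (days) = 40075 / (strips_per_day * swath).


swath = 2*644.617*tan(0.2905973) = 385.5627 km
v = sqrt(mu/r) = 7537.6455 m/s = 7.5376 km/s
strips/day = v*86400/40075 = 7.5376*86400/40075 = 16.2508
coverage/day = strips * swath = 16.2508 * 385.5627 = 6265.7197 km
revisit = 40075 / 6265.7197 = 6.3959 days

6.3959 days


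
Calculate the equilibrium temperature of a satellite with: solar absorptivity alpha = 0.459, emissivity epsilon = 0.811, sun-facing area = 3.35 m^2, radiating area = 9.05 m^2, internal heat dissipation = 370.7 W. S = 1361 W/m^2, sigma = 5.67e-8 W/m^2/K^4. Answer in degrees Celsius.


Numerator = alpha*S*A_sun + Q_int = 0.459*1361*3.35 + 370.7 = 2463.4417 W
Denominator = eps*sigma*A_rad = 0.811*5.67e-8*9.05 = 4.1615249e-07 W/K^4
T^4 = 5.9195649e+09 K^4
T = 277.3783 K = 4.2283 C

4.2283 degrees Celsius


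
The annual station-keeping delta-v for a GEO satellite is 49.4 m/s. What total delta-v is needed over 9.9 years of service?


dV = rate * years = 49.4 * 9.9
dV = 489.0600 m/s

489.0600 m/s


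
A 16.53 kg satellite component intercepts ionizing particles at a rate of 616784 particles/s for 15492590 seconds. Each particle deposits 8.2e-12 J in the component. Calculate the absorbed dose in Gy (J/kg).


Total energy deposited = rate * time * E_per
  = 616784 * 15492590 * 8.2e-12 = 78.3558 J
Dose = E_total / mass = 78.3558 / 16.53
Dose = 4.7402 Gy

4.7402 Gy


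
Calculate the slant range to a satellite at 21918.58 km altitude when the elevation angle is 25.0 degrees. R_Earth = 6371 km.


h = 21918.58 km, el = 25.0 deg
d = -R_E*sin(el) + sqrt((R_E*sin(el))^2 + 2*R_E*h + h^2)
d = -6371.0000*sin(0.4363323) + sqrt((6371.0000*0.4226183)^2 + 2*6371.0000*21918.58 + 21918.58^2)
d = 25001.5464 km

25001.5464 km


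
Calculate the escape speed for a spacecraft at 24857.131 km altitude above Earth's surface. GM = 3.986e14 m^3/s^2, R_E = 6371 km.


r = 6371.0 + 24857.131 = 31228.1310 km = 3.1228131e+07 m
v_esc = sqrt(2*mu/r) = sqrt(2*3.986e14 / 3.1228131e+07)
v_esc = 5052.5503 m/s = 5.0526 km/s

5.0526 km/s


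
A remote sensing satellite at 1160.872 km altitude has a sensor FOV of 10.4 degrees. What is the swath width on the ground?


FOV = 10.4 deg = 0.1815142 rad
swath = 2 * alt * tan(FOV/2) = 2 * 1160.872 * tan(0.09075712)
swath = 2 * 1160.872 * 0.09100713
swath = 211.2953 km

211.2953 km


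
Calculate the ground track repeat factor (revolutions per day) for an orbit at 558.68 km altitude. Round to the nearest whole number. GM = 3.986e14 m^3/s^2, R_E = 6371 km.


r = 6.92968e+06 m
T = 2*pi*sqrt(r^3/mu) = 5740.9133 s = 95.6819 min
revs/day = 1440 / 95.6819 = 15.0499
Rounded: 15 revolutions per day

15 revolutions per day


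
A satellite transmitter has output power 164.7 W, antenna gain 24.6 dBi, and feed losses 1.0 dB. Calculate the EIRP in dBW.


Pt = 164.7 W = 22.1669 dBW
EIRP = Pt_dBW + Gt - losses = 22.1669 + 24.6 - 1.0 = 45.7669 dBW

45.7669 dBW


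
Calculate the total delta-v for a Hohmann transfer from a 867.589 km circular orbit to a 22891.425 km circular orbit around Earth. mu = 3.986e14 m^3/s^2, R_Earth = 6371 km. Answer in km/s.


r1 = 7238.5890 km = 7.238589e+06 m
r2 = 29262.4250 km = 2.9262425e+07 m
dv1 = sqrt(mu/r1)*(sqrt(2*r2/(r1+r2)) - 1) = 1975.7086 m/s
dv2 = sqrt(mu/r2)*(1 - sqrt(2*r1/(r1+r2))) = 1366.3825 m/s
total dv = |dv1| + |dv2| = 1975.7086 + 1366.3825 = 3342.0911 m/s = 3.3421 km/s

3.3421 km/s


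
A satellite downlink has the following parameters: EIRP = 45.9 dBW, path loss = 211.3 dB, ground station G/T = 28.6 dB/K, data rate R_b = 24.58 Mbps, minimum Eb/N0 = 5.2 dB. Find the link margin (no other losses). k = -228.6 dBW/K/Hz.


C/N0 = EIRP - FSPL + G/T - k = 45.9 - 211.3 + 28.6 - (-228.6)
C/N0 = 91.8000 dB-Hz
R_b = 24.58 Mbps = 2.458e+07 bps -> 10*log10(R_b) = 73.9058 dB-Hz
Eb/N0 = C/N0 - 10*log10(R_b) = 91.8000 - 73.9058 = 17.8942 dB
Margin = Eb/N0 - Eb/N0_req = 17.8942 - 5.2 = 12.6942 dB (link closes)

12.6942 dB


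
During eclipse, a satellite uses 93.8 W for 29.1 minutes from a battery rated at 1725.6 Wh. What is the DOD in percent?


E_used = P * t / 60 = 93.8 * 29.1 / 60 = 45.4930 Wh
DOD = E_used / E_total * 100 = 45.4930 / 1725.6 * 100
DOD = 2.6364 %

2.6364 %


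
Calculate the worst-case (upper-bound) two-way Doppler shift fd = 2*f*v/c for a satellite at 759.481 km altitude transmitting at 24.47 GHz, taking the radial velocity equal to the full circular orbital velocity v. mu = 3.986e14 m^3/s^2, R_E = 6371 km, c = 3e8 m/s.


r = 7.130481e+06 m
v = sqrt(mu/r) = 7476.6876 m/s (worst-case radial velocity)
f = 24.47 GHz = 2.447e+10 Hz
fd = 2*f*v/c = 2*2.447e+10*7476.6876/3.0e+08
fd = 1.219697e+06 Hz

1.2197e+06 Hz


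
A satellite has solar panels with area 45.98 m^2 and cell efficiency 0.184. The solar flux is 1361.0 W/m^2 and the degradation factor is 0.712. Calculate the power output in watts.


P = area * eta * S * degradation
P = 45.98 * 0.184 * 1361.0 * 0.712
P = 8198.3208 W

8198.3208 W


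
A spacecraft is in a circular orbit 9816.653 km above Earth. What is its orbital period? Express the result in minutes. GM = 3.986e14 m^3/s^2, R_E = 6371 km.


r = 16187.6530 km = 1.6187653e+07 m
T = 2*pi*sqrt(r^3/mu) = 2*pi*sqrt(4.2418144e+21 / 3.986e14)
T = 20496.8466 s = 341.6141 min

341.6141 minutes


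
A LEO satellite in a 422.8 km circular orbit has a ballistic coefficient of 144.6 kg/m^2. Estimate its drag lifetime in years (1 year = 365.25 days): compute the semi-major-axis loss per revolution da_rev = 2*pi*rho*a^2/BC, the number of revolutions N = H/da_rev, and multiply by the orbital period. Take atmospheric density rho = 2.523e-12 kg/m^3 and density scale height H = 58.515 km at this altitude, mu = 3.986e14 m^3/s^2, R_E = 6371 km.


a = R_E + alt = 6793.8000 km = 6.7938e+06 m
da_rev = 2*pi*rho*a^2/BC = 2*pi*2.523e-12*(6.7938e+06)^2/144.6 = 5.060045 m per revolution
N = H/da_rev = 58515.0000 m / 5.060045 m = 11564.1274 revolutions
P = 2*pi*sqrt(a^3/mu) = 5572.8885 s
lifetime = N*P = 11564.1274 * 5572.8885 = 6.4445593e+07 s = 745.8981 days
years = 745.8981 / 365.25 = 2.0422 years

2.0422 years


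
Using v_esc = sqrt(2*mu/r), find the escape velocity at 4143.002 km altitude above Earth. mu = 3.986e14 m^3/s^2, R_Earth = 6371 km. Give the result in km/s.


r = 6371.0 + 4143.002 = 10514.0020 km = 1.0514002e+07 m
v_esc = sqrt(2*mu/r) = sqrt(2*3.986e14 / 1.0514002e+07)
v_esc = 8707.6230 m/s = 8.7076 km/s

8.7076 km/s


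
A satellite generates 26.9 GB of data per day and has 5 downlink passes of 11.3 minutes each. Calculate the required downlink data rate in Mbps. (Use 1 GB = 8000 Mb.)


total contact time = 5 * 11.3 * 60 = 3390.0000 s
data = 26.9 GB = 215200.0000 Mb
rate = 215200.0000 / 3390.0000 = 63.4808 Mbps

63.4808 Mbps


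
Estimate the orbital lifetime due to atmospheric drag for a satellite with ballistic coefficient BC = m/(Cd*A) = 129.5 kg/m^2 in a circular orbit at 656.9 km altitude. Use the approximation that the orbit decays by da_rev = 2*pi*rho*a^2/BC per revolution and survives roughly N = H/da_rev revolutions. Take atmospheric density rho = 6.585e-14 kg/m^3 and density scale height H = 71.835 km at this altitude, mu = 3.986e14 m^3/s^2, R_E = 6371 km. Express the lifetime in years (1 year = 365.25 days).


a = R_E + alt = 7027.9000 km = 7.0279e+06 m
da_rev = 2*pi*rho*a^2/BC = 2*pi*6.585e-14*(7.0279e+06)^2/129.5 = 0.157803643 m per revolution
N = H/da_rev = 71835.0000 m / 0.157803643 m = 455217.6267 revolutions
P = 2*pi*sqrt(a^3/mu) = 5863.4008 s
lifetime = N*P = 455217.6267 * 5863.4008 = 2.6691234e+09 s = 30892.6318 days
years = 30892.6318 / 365.25 = 84.5794 years

84.5794 years


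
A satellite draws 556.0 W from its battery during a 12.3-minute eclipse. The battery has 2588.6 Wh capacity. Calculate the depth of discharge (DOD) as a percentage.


E_used = P * t / 60 = 556.0 * 12.3 / 60 = 113.9800 Wh
DOD = E_used / E_total * 100 = 113.9800 / 2588.6 * 100
DOD = 4.4032 %

4.4032 %


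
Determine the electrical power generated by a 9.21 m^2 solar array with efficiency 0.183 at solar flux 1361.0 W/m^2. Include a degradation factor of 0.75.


P = area * eta * S * degradation
P = 9.21 * 0.183 * 1361.0 * 0.75
P = 1720.4027 W

1720.4027 W


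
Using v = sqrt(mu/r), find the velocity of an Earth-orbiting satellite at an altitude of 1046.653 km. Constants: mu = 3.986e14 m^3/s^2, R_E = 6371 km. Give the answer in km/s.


r = R_E + alt = 6371.0 + 1046.653 = 7417.6530 km = 7.417653e+06 m
v = sqrt(mu/r) = sqrt(3.986e14 / 7.417653e+06) = 7330.5303 m/s = 7.3305 km/s

7.3305 km/s


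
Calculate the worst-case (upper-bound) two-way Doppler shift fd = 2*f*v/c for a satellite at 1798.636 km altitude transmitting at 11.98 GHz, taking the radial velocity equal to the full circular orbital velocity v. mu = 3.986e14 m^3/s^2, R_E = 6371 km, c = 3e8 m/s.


r = 8.169636e+06 m
v = sqrt(mu/r) = 6985.0142 m/s (worst-case radial velocity)
f = 11.98 GHz = 1.198e+10 Hz
fd = 2*f*v/c = 2*1.198e+10*6985.0142/3.0e+08
fd = 557869.8013 Hz

557869.8013 Hz


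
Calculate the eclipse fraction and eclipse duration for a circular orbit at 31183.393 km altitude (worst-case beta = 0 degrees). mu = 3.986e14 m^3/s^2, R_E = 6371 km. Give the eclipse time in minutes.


r = 37554.3930 km
T = 1207.1218 min
Eclipse fraction = arcsin(R_E/r)/pi = arcsin(6371.0000/37554.3930)/pi
= arcsin(0.1696473)/pi = 0.05426284
Eclipse duration = 0.05426284 * 1207.1218 = 65.5019 min

65.5019 minutes


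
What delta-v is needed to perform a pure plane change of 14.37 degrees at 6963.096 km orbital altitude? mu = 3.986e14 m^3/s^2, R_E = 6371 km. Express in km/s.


r = 13334.0960 km = 1.3334096e+07 m
V = sqrt(mu/r) = 5467.4757 m/s
di = 14.37 deg = 0.2508038 rad
dV = 2*V*sin(di/2) = 2*5467.4757*sin(0.1254019)
dV = 1367.6726 m/s = 1.3677 km/s

1.3677 km/s


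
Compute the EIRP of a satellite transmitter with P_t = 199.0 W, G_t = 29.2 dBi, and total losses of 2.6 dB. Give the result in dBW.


Pt = 199.0 W = 22.9885 dBW
EIRP = Pt_dBW + Gt - losses = 22.9885 + 29.2 - 2.6 = 49.5885 dBW

49.5885 dBW


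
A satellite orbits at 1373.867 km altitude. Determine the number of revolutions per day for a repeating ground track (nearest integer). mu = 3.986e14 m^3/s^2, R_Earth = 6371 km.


r = 7.744867e+06 m
T = 2*pi*sqrt(r^3/mu) = 6783.1617 s = 113.0527 min
revs/day = 1440 / 113.0527 = 12.7374
Rounded: 13 revolutions per day

13 revolutions per day


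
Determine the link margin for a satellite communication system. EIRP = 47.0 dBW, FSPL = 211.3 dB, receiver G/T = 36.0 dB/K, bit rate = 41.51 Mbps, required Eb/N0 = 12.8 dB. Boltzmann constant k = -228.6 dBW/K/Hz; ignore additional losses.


C/N0 = EIRP - FSPL + G/T - k = 47.0 - 211.3 + 36.0 - (-228.6)
C/N0 = 100.3000 dB-Hz
R_b = 41.51 Mbps = 4.151e+07 bps -> 10*log10(R_b) = 76.1815 dB-Hz
Eb/N0 = C/N0 - 10*log10(R_b) = 100.3000 - 76.1815 = 24.1185 dB
Margin = Eb/N0 - Eb/N0_req = 24.1185 - 12.8 = 11.3185 dB (link closes)

11.3185 dB


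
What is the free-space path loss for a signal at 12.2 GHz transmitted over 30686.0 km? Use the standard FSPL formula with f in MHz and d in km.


f = 12.2 GHz = 12200.0000 MHz
d = 30686.0 km
FSPL = 32.44 + 20*log10(12200.0000) + 20*log10(30686.0)
FSPL = 32.44 + 81.7272 + 89.7388
FSPL = 203.9060 dB

203.9060 dB
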